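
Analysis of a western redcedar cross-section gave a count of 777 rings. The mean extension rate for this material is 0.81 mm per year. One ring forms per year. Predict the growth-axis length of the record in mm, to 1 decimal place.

777 years of growth are recorded.
Predicted length = 0.81 mm/year × 777 years = 629.4 mm.

629.4 mm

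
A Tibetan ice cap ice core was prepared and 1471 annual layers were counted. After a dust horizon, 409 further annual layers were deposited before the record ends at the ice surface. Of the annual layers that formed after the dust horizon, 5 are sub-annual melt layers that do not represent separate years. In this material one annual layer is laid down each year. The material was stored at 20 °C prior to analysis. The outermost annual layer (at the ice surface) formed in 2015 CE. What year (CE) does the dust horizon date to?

There are 409 annual layers younger than the dust horizon.
409 − 5 false = 404 true annual layers after the dust horizon.
The annual layer at the ice surface is 2015 CE, so the dust horizon dates to 2015 − 404 = 1611 CE.

1611 CE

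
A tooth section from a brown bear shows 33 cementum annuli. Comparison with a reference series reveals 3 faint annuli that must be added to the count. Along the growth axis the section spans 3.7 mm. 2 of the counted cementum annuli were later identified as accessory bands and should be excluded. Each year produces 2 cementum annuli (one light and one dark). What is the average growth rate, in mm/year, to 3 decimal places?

True cementum annulus count = 33 − 2 + 3 = 34.
Dividing by 2 cementum annuli per year: 34 / 2 = 17 years.
Mean rate = 3.7 mm / 17 years ≈ 0.218 mm/year.

0.218 mm/year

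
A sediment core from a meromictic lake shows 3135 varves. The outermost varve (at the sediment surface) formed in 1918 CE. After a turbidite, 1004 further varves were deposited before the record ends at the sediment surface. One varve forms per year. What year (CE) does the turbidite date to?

There are 1004 varves younger than the turbidite.
Counting back 1004 years from 1918 CE places the turbidite in 1918 − 1004 = 914 CE.

914 CE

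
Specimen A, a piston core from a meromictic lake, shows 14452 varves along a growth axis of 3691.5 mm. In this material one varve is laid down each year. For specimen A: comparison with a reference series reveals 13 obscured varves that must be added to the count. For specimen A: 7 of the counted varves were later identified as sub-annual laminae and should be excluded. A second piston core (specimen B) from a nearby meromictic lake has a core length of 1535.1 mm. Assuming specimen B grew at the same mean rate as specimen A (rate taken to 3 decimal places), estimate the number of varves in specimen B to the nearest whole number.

6020 varves

Specimen A: after corrections the count is 14452 − 7 + 13 = 14458 varves.
A: Extension rate ≈ 3691.5 / 14458 = 0.255 mm/yr.
For B, 1535.1 / 0.255 = 6020.00 years ≈ 6020 varves.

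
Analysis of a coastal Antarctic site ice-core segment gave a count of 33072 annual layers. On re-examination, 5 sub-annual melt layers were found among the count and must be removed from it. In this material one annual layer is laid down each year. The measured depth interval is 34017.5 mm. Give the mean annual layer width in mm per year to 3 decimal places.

True annual layer count = 33072 − 5 = 33067.
Extension rate ≈ 34017.5 / 33067 = 1.029 mm per year.

1.029 mm per year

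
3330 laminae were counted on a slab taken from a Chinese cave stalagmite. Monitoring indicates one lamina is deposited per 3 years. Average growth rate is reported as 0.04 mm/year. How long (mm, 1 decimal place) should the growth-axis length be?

399.6 mm

Multiplying by 3 years per lamina: 3330 × 3 = 9990 years.
Predicted length = 0.04 mm/year × 9990 years = 399.6 mm.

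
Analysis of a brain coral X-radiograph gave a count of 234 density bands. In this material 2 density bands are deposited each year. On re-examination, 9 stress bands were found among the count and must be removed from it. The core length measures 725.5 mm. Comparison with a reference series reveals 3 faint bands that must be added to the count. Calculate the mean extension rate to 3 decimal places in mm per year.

After corrections the count is 234 − 9 + 3 = 228 density bands.
228 density bands at 2 per year is 228 / 2 = 114 years.
Extension rate ≈ 725.5 / 114 = 6.364 mm per year.

6.364 mm per year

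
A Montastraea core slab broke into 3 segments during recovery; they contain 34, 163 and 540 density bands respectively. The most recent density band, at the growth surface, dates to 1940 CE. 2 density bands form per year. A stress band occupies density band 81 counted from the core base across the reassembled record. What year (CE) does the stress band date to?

1612 CE

Total density bands = 34 + 163 + 540 = 737.
737 − 81 = 656 density bands lie beyond the stress band toward the growth surface.
656 density bands at 2 per year is 656 / 2 = 328 years.
The density band at the growth surface is 1940 CE, so the stress band dates to 1940 − 328 = 1612 CE.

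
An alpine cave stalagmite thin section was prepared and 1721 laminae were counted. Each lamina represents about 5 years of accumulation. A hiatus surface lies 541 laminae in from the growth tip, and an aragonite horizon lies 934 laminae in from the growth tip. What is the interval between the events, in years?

1965 years

934 − 541 = 393 laminae lie between the two events.
393 laminae at 5 years each span 393 × 5 = 1965 years.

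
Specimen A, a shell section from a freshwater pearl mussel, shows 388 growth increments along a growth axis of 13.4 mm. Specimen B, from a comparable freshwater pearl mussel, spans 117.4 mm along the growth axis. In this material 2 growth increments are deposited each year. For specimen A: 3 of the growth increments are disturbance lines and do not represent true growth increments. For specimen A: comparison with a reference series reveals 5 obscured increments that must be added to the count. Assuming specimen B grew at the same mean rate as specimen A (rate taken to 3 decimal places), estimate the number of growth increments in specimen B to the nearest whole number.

3403 growth increments

Specimen A: correcting the raw count gives 388 − 3 + 5 = 390 true growth increments.
Specimen A: with 2 growth increments per year, 390 / 2 = 195 years.
A: Extension rate ≈ 13.4 / 195 = 0.069 mm per year.
For B, 117.4 / 0.069 = 1701.45 years; at 2 growth increments per year that is 1701.45 × 2 ≈ 3403 growth increments.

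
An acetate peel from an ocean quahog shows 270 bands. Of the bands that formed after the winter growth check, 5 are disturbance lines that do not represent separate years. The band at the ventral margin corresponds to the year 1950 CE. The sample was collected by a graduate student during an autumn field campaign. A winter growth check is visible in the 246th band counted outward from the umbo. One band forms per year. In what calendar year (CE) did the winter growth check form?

The winter growth check sits at band 246 from the umbo, so 270 − 246 = 24 bands formed after it.
Excluding 5 false bands: 24 − 5 = 19.
The band at the ventral margin is 1950 CE, so the winter growth check dates to 1950 − 19 = 1931 CE.

1931 CE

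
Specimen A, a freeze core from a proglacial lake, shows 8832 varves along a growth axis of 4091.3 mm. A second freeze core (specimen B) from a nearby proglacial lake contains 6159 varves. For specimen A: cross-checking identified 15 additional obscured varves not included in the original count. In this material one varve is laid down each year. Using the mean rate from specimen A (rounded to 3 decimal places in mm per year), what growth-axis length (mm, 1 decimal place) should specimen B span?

2845.5 mm

Specimen A: adjusted count: 8832 + 15 = 8847 varves.
A: Extension rate ≈ 4091.3 / 8847 = 0.462 mm/yr.
For B, 0.462 mm/year × 6159 years = 2845.5 mm.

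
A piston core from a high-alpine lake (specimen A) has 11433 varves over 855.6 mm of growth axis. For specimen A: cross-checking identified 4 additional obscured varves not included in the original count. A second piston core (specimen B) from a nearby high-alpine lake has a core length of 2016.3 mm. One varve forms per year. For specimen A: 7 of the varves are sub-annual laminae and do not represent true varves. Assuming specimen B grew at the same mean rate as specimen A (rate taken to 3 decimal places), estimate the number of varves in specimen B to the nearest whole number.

Specimen A: true varve count = 11433 − 7 + 4 = 11430.
A: 855.6 mm over 11430 years gives 855.6 / 11430 ≈ 0.075 mm/yr.
For B, 2016.3 / 0.075 = 26884.00 years ≈ 26884 varves.

26884 varves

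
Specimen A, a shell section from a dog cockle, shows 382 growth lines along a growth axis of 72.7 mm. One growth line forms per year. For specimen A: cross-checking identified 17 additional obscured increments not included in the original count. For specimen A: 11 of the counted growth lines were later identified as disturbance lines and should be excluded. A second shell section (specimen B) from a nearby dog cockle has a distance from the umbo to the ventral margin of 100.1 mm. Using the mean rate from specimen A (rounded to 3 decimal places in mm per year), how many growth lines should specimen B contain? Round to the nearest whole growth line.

Specimen A: true growth line count = 382 − 11 + 17 = 388.
A: Mean rate = 72.7 mm / 388 years ≈ 0.187 mm per year.
For B, 100.1 / 0.187 = 535.29 years ≈ 535 growth lines.

535 growth lines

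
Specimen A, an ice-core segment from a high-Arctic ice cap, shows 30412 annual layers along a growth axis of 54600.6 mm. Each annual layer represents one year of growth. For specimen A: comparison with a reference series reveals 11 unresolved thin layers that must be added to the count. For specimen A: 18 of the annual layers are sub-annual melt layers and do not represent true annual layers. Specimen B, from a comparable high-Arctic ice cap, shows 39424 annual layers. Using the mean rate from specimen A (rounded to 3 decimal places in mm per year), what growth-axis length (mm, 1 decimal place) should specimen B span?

70805.5 mm

Specimen A: correcting the raw count gives 30412 − 18 + 11 = 30405 true annual layers.
A: 54600.6 mm over 30405 years gives 54600.6 / 30405 ≈ 1.796 mm/yr.
B's length ≈ 1.796 × 39424 = 70805.5 mm.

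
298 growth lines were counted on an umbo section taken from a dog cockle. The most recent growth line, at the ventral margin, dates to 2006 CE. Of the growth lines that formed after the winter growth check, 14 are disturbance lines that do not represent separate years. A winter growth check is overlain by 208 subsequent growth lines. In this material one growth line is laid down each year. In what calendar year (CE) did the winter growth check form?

There are 208 growth lines younger than the winter growth check.
Removing the 14 false growth lines leaves 208 − 14 = 194 true growth lines beyond the winter growth check.
The growth line at the ventral margin is 2006 CE, so the winter growth check dates to 2006 − 194 = 1812 CE.

1812 CE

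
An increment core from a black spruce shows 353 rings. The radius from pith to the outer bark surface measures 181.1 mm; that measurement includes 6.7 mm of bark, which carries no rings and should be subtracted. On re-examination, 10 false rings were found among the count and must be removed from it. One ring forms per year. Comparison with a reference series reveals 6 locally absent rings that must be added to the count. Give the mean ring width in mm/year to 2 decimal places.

0.50 mm/year

True ring count = 353 − 10 + 6 = 349.
Removing the 6.7 mm offcut leaves 181.1 − 6.7 = 174.4 mm.
Mean rate = 174.4 mm / 349 years ≈ 0.50 mm/year.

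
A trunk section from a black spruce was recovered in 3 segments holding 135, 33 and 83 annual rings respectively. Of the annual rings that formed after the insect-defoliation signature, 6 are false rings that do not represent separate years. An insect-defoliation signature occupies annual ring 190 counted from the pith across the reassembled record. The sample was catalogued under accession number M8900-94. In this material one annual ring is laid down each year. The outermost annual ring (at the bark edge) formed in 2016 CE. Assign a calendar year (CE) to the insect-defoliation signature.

Total annual rings = 135 + 33 + 83 = 251.
251 − 190 = 61 annual rings lie beyond the insect-defoliation signature toward the bark edge.
61 − 6 false = 55 true annual rings after the insect-defoliation signature.
The annual ring at the bark edge is 2016 CE, so the insect-defoliation signature dates to 2016 − 55 = 1961 CE.

1961 CE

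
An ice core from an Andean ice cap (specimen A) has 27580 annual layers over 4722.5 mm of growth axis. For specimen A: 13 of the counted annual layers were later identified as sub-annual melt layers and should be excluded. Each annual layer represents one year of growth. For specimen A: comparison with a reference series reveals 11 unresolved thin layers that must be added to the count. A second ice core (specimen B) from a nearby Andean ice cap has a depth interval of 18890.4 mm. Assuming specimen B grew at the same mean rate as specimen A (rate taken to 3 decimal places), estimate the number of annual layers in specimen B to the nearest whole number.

110470 annual layers

Specimen A: correcting the raw count gives 27580 − 13 + 11 = 27578 true annual layers.
A: 4722.5 mm over 27578 years gives 4722.5 / 27578 ≈ 0.171 mm/yr.
B spans 18890.4 / 0.171 = 110470.18 years ≈ 110470 annual layers.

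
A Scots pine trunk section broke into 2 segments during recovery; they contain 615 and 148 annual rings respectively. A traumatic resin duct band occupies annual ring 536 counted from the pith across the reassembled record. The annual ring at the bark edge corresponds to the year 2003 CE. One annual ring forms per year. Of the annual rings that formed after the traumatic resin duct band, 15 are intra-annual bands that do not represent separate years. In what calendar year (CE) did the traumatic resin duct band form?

1791 CE

Total annual rings = 615 + 148 = 763.
The traumatic resin duct band sits at annual ring 536 from the pith, so 763 − 536 = 227 annual rings formed after it.
Removing the 15 false annual rings leaves 227 − 15 = 212 true annual rings beyond the traumatic resin duct band.
Counting back 212 years from 2003 CE places the traumatic resin duct band in 2003 − 212 = 1791 CE.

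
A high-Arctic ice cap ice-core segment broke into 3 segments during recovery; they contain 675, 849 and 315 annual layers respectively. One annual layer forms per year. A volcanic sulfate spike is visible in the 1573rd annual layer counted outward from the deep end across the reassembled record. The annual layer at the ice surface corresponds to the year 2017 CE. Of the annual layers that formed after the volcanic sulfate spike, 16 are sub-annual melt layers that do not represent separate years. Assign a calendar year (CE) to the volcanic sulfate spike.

Total annual layers = 675 + 849 + 315 = 1839.
1839 − 1573 = 266 annual layers lie beyond the volcanic sulfate spike toward the ice surface.
Removing the 16 false annual layers leaves 266 − 16 = 250 true annual layers beyond the volcanic sulfate spike.
2017 − 250 = 1767 CE.

1767 CE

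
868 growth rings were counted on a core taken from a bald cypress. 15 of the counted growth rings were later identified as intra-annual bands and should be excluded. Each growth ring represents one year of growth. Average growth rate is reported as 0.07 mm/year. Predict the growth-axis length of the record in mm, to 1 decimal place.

59.7 mm

Adjusted count: 868 − 15 = 853 growth rings.
853 years at 0.07 mm/year gives 0.07 × 853 = 59.7 mm.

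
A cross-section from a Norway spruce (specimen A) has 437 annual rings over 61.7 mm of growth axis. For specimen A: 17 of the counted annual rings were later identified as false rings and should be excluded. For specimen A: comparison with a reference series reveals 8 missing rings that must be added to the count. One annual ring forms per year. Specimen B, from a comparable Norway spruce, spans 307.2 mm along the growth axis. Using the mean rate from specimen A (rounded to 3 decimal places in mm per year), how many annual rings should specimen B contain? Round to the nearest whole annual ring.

Specimen A: true annual ring count = 437 − 17 + 8 = 428.
A: Mean rate = 61.7 mm / 428 years ≈ 0.144 mm/year.
For B, 307.2 / 0.144 = 2133.33 years ≈ 2133 annual rings.

2133 annual rings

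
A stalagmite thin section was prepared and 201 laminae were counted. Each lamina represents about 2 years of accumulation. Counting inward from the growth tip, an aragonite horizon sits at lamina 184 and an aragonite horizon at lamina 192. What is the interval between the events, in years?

The two markers are separated by 192 − 184 = 8 laminae.
Multiplying by 2 years per lamina: 8 × 2 = 16 years.

16 yr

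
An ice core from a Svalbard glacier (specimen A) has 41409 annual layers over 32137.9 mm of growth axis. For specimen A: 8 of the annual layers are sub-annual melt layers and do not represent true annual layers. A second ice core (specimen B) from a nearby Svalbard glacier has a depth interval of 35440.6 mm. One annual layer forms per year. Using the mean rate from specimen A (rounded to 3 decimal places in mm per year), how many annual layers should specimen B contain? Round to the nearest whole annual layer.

Specimen A: true annual layer count = 41409 − 8 = 41401.
A: 32137.9 mm over 41401 years gives 32137.9 / 41401 ≈ 0.776 mm/yr.
Specimen B: 35440.6 mm / 0.776 mm per year = 45670.88 years ≈ 45671 annual layers.

45671 annual layers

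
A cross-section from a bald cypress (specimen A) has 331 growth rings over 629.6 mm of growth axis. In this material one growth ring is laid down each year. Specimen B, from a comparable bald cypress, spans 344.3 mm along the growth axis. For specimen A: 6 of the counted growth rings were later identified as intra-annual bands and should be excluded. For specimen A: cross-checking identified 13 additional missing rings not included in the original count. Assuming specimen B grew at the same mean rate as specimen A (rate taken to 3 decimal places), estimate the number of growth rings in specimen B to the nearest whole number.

Specimen A: correcting the raw count gives 331 − 6 + 13 = 338 true growth rings.
A: Mean rate = 629.6 mm / 338 years ≈ 1.863 mm/year.
Specimen B: 344.3 mm / 1.863 mm per year = 184.81 years ≈ 185 growth rings.

185 growth rings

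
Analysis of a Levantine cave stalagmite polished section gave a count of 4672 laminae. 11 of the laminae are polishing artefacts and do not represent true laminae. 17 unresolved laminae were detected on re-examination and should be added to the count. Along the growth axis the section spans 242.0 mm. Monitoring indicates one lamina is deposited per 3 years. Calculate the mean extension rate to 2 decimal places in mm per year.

0.02 mm per year

True lamina count = 4672 − 11 + 17 = 4678.
At 3 years per lamina, 4678 × 3 = 14034 years.
242.0 mm over 14034 years gives 242.0 / 14034 ≈ 0.02 mm per year.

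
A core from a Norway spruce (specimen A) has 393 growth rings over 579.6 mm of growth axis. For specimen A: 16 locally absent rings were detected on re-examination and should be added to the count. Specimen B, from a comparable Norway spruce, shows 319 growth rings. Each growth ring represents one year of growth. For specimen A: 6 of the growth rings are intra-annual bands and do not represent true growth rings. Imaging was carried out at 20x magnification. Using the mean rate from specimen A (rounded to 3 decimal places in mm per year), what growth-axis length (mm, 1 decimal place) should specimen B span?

Specimen A: true growth ring count = 393 − 6 + 16 = 403.
A: Mean rate = 579.6 mm / 403 years ≈ 1.438 mm/year.
B's length ≈ 1.438 × 319 = 458.7 mm.

458.7 mm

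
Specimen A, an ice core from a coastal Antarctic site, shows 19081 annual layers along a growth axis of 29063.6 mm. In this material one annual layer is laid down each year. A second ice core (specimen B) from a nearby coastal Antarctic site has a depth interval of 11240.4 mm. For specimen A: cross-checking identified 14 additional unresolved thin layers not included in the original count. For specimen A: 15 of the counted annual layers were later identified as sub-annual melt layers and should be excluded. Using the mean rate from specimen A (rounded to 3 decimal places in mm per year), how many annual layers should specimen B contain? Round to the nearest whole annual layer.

7380 annual layers

Specimen A: adjusted count: 19081 − 15 + 14 = 19080 annual layers.
A: Extension rate ≈ 29063.6 / 19080 = 1.523 mm per year.
B spans 11240.4 / 1.523 = 7380.43 years ≈ 7380 annual layers.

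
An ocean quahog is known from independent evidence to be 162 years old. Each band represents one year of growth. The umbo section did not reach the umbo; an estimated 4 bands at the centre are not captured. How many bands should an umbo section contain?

158 bands

One band per year gives 162 bands over 162 years.
162 − 4 missed = 158 bands expected in the prepared section.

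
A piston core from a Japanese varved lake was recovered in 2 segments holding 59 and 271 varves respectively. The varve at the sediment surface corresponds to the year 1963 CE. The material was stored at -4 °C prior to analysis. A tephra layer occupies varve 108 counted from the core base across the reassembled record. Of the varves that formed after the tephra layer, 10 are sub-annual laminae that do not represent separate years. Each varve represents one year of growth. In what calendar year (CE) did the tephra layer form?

Total varves = 59 + 271 = 330.
330 − 108 = 222 varves lie beyond the tephra layer toward the sediment surface.
Removing the 10 false varves leaves 222 − 10 = 212 true varves beyond the tephra layer.
1963 − 212 = 1751 CE.

1751 CE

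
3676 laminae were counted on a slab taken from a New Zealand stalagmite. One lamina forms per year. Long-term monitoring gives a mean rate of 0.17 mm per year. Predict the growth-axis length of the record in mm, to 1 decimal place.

The record spans 3676 years at 0.17 mm per year.
Predicted length = 0.17 mm/year × 3676 years = 624.9 mm.

624.9 mm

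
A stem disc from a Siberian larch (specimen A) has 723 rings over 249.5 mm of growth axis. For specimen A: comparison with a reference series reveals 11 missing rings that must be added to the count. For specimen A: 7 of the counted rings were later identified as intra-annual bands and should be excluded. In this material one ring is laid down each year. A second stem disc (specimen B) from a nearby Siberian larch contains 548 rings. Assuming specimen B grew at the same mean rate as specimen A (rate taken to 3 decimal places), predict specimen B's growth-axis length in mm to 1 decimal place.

Specimen A: true ring count = 723 − 7 + 11 = 727.
A: Mean rate = 249.5 mm / 727 years ≈ 0.343 mm/yr.
Length of B = 0.343 × 548 = 188.0 mm.

188.0 mm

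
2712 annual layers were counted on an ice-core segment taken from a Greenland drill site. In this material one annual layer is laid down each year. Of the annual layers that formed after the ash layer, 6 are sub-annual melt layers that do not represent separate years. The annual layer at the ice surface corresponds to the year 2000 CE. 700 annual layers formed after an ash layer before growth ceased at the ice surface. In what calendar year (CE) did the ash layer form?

1306 CE

700 annual layers formed after the ash layer.
700 − 6 false = 694 true annual layers after the ash layer.
The annual layer at the ice surface is 2000 CE, so the ash layer dates to 2000 − 694 = 1306 CE.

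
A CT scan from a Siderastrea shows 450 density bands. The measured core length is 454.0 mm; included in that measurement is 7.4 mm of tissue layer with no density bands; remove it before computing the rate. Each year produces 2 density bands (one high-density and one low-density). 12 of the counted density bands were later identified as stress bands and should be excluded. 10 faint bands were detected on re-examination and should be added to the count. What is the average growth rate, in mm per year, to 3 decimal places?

After corrections the count is 450 − 12 + 10 = 448 density bands.
448 density bands at 2 per year is 448 / 2 = 224 years.
The growth record spans 454.0 − 7.4 = 446.6 mm.
446.6 mm over 224 years gives 446.6 / 224 ≈ 1.994 mm per year.

1.994 mm per year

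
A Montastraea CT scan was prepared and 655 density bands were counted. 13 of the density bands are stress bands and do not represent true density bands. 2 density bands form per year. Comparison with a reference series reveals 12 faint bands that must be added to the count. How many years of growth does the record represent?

327 years

True density band count = 655 − 13 + 12 = 654.
Dividing by 2 density bands per year: 654 / 2 = 327 years.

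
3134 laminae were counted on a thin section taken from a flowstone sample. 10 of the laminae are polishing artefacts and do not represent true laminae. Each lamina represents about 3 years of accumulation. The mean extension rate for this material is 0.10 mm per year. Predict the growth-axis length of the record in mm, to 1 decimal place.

937.2 mm

Correcting the raw count gives 3134 − 10 = 3124 true laminae.
3124 laminae at 3 years each span 3124 × 3 = 9372 years.
Predicted length = 0.10 mm/year × 9372 years = 937.2 mm.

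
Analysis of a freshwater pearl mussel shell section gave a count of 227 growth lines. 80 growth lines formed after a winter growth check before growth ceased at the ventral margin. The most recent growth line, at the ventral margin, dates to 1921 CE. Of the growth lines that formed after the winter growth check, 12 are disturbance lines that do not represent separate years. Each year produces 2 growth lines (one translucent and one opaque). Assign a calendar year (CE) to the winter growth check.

80 growth lines formed after the winter growth check.
Removing the 12 false growth lines leaves 80 − 12 = 68 true growth lines beyond the winter growth check.
68 growth lines at 2 per year is 68 / 2 = 34 years.
Counting back 34 years from 1921 CE places the winter growth check in 1921 − 34 = 1887 CE.

1887 CE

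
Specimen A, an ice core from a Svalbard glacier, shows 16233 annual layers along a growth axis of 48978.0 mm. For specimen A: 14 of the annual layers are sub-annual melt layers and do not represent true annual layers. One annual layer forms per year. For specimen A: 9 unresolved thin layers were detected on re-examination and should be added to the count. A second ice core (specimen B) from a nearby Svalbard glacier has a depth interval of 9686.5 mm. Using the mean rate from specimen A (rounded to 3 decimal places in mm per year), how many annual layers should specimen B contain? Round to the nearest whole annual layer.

3210 annual layers

Specimen A: true annual layer count = 16233 − 14 + 9 = 16228.
A: Extension rate ≈ 48978.0 / 16228 = 3.018 mm/year.
For B, 9686.5 / 3.018 = 3209.58 years ≈ 3210 annual layers.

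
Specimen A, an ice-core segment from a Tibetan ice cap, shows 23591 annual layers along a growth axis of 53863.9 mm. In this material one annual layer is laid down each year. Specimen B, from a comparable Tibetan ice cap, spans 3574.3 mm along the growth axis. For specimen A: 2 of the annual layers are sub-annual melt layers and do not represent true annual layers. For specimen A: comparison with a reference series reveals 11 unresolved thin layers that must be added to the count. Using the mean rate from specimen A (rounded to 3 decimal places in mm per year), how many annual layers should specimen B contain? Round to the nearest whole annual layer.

1566 annual layers

Specimen A: after corrections the count is 23591 − 2 + 11 = 23600 annual layers.
A: Mean rate = 53863.9 mm / 23600 years ≈ 2.282 mm per year.
Specimen B: 3574.3 mm / 2.282 mm per year = 1566.30 years ≈ 1566 annual layers.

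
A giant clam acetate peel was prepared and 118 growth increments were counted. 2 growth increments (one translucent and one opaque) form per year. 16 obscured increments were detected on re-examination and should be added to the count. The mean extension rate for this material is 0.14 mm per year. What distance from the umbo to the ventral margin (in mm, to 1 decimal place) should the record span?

True growth increment count = 118 + 16 = 134.
Dividing by 2 growth increments per year: 134 / 2 = 67 years.
67 years at 0.14 mm/year gives 0.14 × 67 = 9.4 mm.

9.4 mm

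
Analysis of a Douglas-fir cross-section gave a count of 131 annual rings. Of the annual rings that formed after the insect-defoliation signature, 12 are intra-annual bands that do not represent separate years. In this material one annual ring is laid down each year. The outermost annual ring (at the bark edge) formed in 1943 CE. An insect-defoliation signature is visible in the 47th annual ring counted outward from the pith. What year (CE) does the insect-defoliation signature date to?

The insect-defoliation signature sits at annual ring 47 from the pith, so 131 − 47 = 84 annual rings formed after it.
Excluding 12 false annual rings: 84 − 12 = 72.
1943 − 72 = 1871 CE.

1871 CE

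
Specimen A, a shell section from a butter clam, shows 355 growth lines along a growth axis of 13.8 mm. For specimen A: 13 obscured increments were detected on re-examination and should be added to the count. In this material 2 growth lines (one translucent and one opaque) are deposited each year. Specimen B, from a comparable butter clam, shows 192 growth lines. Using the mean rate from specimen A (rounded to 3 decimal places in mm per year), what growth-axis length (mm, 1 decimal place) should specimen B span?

7.2 mm

Specimen A: true growth line count = 355 + 13 = 368.
Specimen A: with 2 growth lines per year, 368 / 2 = 184 years.
A: 13.8 mm over 184 years gives 13.8 / 184 ≈ 0.075 mm per year.
Specimen B: 192 growth lines at 2 per year is 192 / 2 = 96 years. B's length ≈ 0.075 × 96 = 7.2 mm.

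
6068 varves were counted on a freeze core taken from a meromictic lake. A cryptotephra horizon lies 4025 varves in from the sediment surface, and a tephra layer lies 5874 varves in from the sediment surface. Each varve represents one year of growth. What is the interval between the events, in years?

5874 − 4025 = 1849 varves lie between the two events.
That is 1849 years at one varve per year.

1849 years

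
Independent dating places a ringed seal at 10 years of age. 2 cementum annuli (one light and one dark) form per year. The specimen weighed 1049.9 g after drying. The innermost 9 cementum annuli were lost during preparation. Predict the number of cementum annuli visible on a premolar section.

11 cementum annuli

With 2 cementum annuli per year, 10 years would produce 10 × 2 = 20 cementum annuli.
Subtracting the 9 cementum annuli not captured gives 20 − 9 = 11 cementum annuli in the record.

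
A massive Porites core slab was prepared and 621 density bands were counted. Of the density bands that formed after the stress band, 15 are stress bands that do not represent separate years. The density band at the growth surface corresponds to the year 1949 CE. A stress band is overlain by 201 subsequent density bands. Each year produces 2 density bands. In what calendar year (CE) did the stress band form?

1856 CE

There are 201 density bands younger than the stress band.
Removing the 15 false density bands leaves 201 − 15 = 186 true density bands beyond the stress band.
Dividing by 2 density bands per year: 186 / 2 = 93 years.
Counting back 93 years from 1949 CE places the stress band in 1949 − 93 = 1856 CE.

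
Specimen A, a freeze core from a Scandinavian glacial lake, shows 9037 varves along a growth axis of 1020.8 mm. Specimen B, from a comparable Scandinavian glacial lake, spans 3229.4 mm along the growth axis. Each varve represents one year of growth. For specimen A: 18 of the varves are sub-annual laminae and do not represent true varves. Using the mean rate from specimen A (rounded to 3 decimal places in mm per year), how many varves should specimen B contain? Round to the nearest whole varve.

28579 varves

Specimen A: correcting the raw count gives 9037 − 18 = 9019 true varves.
A: Extension rate ≈ 1020.8 / 9019 = 0.113 mm per year.
For B, 3229.4 / 0.113 = 28578.76 years ≈ 28579 varves.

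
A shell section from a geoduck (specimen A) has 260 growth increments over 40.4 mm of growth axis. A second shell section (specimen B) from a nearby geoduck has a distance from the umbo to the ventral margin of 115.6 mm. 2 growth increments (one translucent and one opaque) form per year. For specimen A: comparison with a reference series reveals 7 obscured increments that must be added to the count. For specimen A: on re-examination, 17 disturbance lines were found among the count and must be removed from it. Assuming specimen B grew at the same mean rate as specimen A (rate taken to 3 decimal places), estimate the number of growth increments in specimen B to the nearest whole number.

Specimen A: correcting the raw count gives 260 − 17 + 7 = 250 true growth increments.
Specimen A: with 2 growth increments per year, 250 / 2 = 125 years.
A: Mean rate = 40.4 mm / 125 years ≈ 0.323 mm/yr.
B spans 115.6 / 0.323 = 357.89 years; at 2 growth increments per year that is 357.89 × 2 ≈ 716 growth increments.

716 growth increments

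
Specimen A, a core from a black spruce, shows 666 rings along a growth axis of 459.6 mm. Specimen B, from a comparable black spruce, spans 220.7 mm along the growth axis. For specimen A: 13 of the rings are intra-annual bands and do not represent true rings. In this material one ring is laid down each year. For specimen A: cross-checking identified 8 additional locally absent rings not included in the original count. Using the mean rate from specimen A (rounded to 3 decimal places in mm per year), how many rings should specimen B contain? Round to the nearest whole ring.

Specimen A: correcting the raw count gives 666 − 13 + 8 = 661 true rings.
A: Mean rate = 459.6 mm / 661 years ≈ 0.695 mm/year.
Specimen B: 220.7 mm / 0.695 mm per year = 317.55 years ≈ 318 rings.

318 rings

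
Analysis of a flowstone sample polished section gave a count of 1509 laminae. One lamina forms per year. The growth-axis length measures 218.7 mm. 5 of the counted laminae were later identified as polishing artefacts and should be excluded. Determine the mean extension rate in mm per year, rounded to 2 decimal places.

Correcting the raw count gives 1509 − 5 = 1504 true laminae.
218.7 mm over 1504 years gives 218.7 / 1504 ≈ 0.15 mm per year.

0.15 mm per year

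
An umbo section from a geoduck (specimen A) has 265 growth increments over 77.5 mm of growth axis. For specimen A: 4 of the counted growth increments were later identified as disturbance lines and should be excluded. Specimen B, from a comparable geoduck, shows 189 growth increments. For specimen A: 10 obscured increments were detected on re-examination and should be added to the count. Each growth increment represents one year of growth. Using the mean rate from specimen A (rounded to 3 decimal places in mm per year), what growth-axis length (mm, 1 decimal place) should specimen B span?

54.1 mm

Specimen A: adjusted count: 265 − 4 + 10 = 271 growth increments.
A: Extension rate ≈ 77.5 / 271 = 0.286 mm/yr.
Length of B = 0.286 × 189 = 54.1 mm.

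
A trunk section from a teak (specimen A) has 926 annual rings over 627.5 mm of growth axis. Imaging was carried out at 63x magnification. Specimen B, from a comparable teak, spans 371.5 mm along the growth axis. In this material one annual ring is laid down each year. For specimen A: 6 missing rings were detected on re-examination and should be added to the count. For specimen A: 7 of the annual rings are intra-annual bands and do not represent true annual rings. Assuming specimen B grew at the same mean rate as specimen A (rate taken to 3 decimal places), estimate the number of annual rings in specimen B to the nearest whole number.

548 annual rings

Specimen A: true annual ring count = 926 − 7 + 6 = 925.
A: 627.5 mm over 925 years gives 627.5 / 925 ≈ 0.678 mm/year.
B spans 371.5 / 0.678 = 547.94 years ≈ 548 annual rings.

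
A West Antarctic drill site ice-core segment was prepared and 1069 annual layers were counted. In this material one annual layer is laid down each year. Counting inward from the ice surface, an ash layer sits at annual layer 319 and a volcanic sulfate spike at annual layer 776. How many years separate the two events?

The two markers are separated by 776 − 319 = 457 annual layers.
At one annual layer per year, 457 years elapsed between them.

457 yr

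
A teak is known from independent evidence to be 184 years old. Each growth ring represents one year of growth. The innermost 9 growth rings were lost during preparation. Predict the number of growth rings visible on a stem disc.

One growth ring per year gives 184 growth rings over 184 years.
Subtracting the 9 growth rings not captured gives 184 − 9 = 175 growth rings in the record.

175 growth rings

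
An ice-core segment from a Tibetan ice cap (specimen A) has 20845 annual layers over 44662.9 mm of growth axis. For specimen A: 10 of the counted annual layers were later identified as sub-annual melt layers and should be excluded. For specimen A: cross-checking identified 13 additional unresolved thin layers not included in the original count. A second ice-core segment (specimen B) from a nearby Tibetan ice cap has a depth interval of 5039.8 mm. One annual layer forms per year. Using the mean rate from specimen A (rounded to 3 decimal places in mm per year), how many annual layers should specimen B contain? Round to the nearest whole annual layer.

2353 annual layers

Specimen A: after corrections the count is 20845 − 10 + 13 = 20848 annual layers.
A: Extension rate ≈ 44662.9 / 20848 = 2.142 mm/year.
For B, 5039.8 / 2.142 = 2352.85 years ≈ 2353 annual layers.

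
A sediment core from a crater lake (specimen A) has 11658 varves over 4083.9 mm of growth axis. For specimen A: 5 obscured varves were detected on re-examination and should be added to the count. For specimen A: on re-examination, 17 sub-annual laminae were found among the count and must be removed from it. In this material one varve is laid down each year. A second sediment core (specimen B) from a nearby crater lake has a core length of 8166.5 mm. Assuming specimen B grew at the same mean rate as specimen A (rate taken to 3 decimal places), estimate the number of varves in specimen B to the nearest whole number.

Specimen A: adjusted count: 11658 − 17 + 5 = 11646 varves.
A: Extension rate ≈ 4083.9 / 11646 = 0.351 mm/year.
Specimen B: 8166.5 mm / 0.351 mm per year = 23266.38 years ≈ 23266 varves.

23266 varves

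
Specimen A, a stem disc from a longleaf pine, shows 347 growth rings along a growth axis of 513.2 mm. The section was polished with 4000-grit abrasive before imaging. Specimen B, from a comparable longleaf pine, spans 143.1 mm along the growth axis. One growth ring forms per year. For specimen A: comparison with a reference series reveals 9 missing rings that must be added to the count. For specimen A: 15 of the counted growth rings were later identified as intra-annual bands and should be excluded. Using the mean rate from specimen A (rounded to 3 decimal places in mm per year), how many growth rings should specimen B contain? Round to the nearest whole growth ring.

Specimen A: after corrections the count is 347 − 15 + 9 = 341 growth rings.
A: Extension rate ≈ 513.2 / 341 = 1.505 mm/year.
B spans 143.1 / 1.505 = 95.08 years ≈ 95 growth rings.

95 growth rings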